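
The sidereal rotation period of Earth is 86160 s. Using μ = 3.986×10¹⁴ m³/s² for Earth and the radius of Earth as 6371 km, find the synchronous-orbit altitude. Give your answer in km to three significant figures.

A synchronous orbit has period T, so by Kepler's third law a = (μT²/4π²)^(1/3).
μT²/4π² = 3.986×10¹⁴ × (8.616×10⁴)² / 39.48 = 7.495×10²² m³.
a = 4.216×10⁷ m = 42163 km.
Altitude h = a − R = 42163 − 6371 = 35792 km.

h_sync ≈ 35800 km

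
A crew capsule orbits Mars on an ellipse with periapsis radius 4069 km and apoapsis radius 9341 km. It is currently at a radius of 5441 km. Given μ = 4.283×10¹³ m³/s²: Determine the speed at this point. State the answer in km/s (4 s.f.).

Semi-major axis a = (r_p + r_a)/2 = 6705.0 km = 6.705×10⁶ m.
Vis-viva: v² = μ(2/r − 1/a) = 4.283×10¹³ × (3.676×10⁻⁷ − 1.491×10⁻⁷) = 9.356×10⁶ m²/s².
v = 3059 m/s = 3.059 km/s.

v ≈ 3.059 km/s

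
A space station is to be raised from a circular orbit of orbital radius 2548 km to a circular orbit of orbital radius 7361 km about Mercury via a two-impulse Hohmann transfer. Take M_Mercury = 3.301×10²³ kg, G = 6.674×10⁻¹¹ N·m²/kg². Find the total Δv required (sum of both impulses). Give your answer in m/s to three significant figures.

μ = GM = 6.674×10⁻¹¹ × 3.301×10²³ = 2.203×10¹³ m³/s².
r₁ = 2548 km = 2.548×10⁶ m.
r₂ = 7361 km = 7.361×10⁶ m.
Transfer ellipse a_t = (r₁ + r₂)/2 = 4.954×10⁶ m.
At r₁: circular v_c1 = √(μ/r₁) = 2940 m/s; transfer-periherm v_p = √[μ(2/r₁ − 1/a_t)] = 3584 m/s.
Δv₁ = v_p − v_c1 = 643.7 m/s.
At r₂: circular v_c2 = √(μ/r₂) = 1730 m/s; transfer-apoherm v_a = √[μ(2/r₂ − 1/a_t)] = 1241 m/s.
Δv₂ = v_c2 − v_a = 489.4 m/s.
Total Δv = Δv₁ + Δv₂ = 1133 m/s.

Δv_total ≈ 1130 m/s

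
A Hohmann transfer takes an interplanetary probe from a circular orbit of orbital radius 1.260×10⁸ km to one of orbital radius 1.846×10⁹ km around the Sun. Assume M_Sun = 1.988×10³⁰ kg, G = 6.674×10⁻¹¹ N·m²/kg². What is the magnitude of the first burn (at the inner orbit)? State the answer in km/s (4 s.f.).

Δv ≈ 11.95 km/s

μ = GM = 6.674×10⁻¹¹ × 1.988×10³⁰ = 1.327×10²⁰ m³/s².
r₁ = 1.260×10⁸ km = 1.260×10¹¹ m.
r₂ = 1.846×10⁹ km = 1.846×10¹² m.
Transfer ellipse a_t = (r₁ + r₂)/2 = 9.860×10¹¹ m.
At r₁: circular v_c1 = √(μ/r₁) = 32450 m/s; transfer-perihelion v_p = √[μ(2/r₁ − 1/a_t)] = 44400 m/s.
Δv₁ = v_p − v_c1 = 11950 m/s.
= 11.95 km/s.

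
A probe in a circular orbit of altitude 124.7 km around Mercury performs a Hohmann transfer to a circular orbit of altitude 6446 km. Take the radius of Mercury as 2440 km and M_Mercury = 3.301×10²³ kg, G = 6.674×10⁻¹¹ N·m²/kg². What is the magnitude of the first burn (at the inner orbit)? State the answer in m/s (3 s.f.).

μ = GM = 6.674×10⁻¹¹ × 3.301×10²³ = 2.203×10¹³ m³/s².
r₁ = 2440 + 124.7 = 2564.7 km = 2.5647×10⁶ m.
r₂ = 2440 + 6446 = 8886.0 km = 8.8860×10⁶ m.
Transfer ellipse a_t = (r₁ + r₂)/2 = 5.725×10⁶ m.
At r₁: circular v_c1 = √(μ/r₁) = 2931 m/s; transfer-periherm v_p = √[μ(2/r₁ − 1/a_t)] = 3651 m/s.
Δv₁ = v_p − v_c1 = 720.4 m/s.

Δv ≈ 720 m/s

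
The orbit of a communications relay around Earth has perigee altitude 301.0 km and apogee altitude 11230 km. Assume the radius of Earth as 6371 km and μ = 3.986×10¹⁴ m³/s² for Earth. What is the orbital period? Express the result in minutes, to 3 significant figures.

r_p = 6371 + 301.0 = 6672.0 km = 6.6720×10⁶ m.
r_a = 6371 + 11230 = 17601 km = 1.7601×10⁷ m.
Semi-major axis a = (r_p + r_a)/2 = (6672.0 + 17601)/2 = 12136 km = 1.214×10⁷ m.
By Kepler's third law T = 2π√(a³/μ) = 2π × 2.118×10³ = 1.331×10⁴ s.
= 221.8 minutes.

T ≈ 222 minutes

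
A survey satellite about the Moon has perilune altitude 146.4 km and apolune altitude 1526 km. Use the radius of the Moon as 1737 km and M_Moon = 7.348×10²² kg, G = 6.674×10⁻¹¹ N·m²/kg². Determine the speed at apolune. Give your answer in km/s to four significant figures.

μ = GM = 6.674×10⁻¹¹ × 7.348×10²² = 4.904×10¹² m³/s².
r_p = 1737 + 146.4 = 1883.4 km = 1.8834×10⁶ m.
r_a = 1737 + 1526 = 3263.0 km = 3.2630×10⁶ m.
Semi-major axis a = (r_p + r_a)/2 = 2573.2 km = 2.573×10⁶ m.
Vis-viva: v² = μ(2/r − 1/a) = 4.904×10¹² × (6.129×10⁻⁷ − 3.886×10⁻⁷) = 1.100×10⁶ m²/s².
v = 1049 m/s = 1.049 km/s.

v ≈ 1.049 km/s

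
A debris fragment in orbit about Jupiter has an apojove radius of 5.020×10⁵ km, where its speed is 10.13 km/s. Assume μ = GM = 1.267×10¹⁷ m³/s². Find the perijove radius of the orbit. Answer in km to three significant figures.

perijove radius ≈ 1.28×10⁵ km

r_a = 5.020×10⁸ m.
Specific energy ε = v²/2 − μ/r = -2.011×10⁸ J/kg, so a = −μ/(2ε) = 3.150×10⁸ m.
The apsides satisfy r_p + r_a = 2a, so the perijove radius is 2a − r_a = 1.281×10⁸ m = 1.2809×10⁵ km.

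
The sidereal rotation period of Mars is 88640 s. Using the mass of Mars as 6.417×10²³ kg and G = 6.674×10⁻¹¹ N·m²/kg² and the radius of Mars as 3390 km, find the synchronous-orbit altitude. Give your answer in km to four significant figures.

μ = GM = 6.674×10⁻¹¹ × 6.417×10²³ = 4.283×10¹³ m³/s².
A synchronous orbit has period T, so by Kepler's third law a = (μT²/4π²)^(1/3).
μT²/4π² = 4.283×10¹³ × (8.864×10⁴)² / 39.48 = 8.524×10²¹ m³.
a = 2.043×10⁷ m = 20427 km.
Altitude h = a − R = 20427 − 3390 = 17037 km.

h_sync ≈ 17040 km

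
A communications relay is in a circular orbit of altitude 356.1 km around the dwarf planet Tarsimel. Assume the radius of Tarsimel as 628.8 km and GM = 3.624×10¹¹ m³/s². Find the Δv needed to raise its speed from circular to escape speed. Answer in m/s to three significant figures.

Δv ≈ 251 m/s

r = 628.8 + 356.1 = 984.90 km = 9.8490×10⁵ m.
Circular speed v_c = √(μ/r) = 606.6 m/s.
Escape speed v_esc = √(2μ/r) = √2 × v_c = 857.9 m/s.
Δv = v_esc − v_c = 251.3 m/s.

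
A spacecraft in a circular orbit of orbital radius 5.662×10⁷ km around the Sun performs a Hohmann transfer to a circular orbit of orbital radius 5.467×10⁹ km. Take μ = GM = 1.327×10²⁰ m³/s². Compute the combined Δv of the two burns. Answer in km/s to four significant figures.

Δv_total ≈ 23.92 km/s

r₁ = 5.662×10⁷ km = 5.662×10¹⁰ m.
r₂ = 5.467×10⁹ km = 5.467×10¹² m.
Transfer ellipse a_t = (r₁ + r₂)/2 = 2.762×10¹² m.
At r₁: circular v_c1 = √(μ/r₁) = 48410 m/s; transfer-perihelion v_p = √[μ(2/r₁ − 1/a_t)] = 68110 m/s.
Δv₁ = v_p − v_c1 = 19700 m/s.
At r₂: circular v_c2 = √(μ/r₂) = 4927 m/s; transfer-aphelion v_a = √[μ(2/r₂ − 1/a_t)] = 705.4 m/s.
Δv₂ = v_c2 − v_a = 4221 m/s.
Total Δv = Δv₁ + Δv₂ = 23920 m/s = 23.92 km/s.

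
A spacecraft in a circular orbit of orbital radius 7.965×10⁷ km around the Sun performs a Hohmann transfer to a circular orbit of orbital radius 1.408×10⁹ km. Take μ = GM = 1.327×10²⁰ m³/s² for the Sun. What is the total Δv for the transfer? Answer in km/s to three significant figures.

Δv_total ≈ 21.9 km/s

r₁ = 7.965×10⁷ km = 7.965×10¹⁰ m.
r₂ = 1.408×10⁹ km = 1.408×10¹² m.
Transfer ellipse a_t = (r₁ + r₂)/2 = 7.438×10¹¹ m.
At r₁: circular v_c1 = √(μ/r₁) = 40820 m/s; transfer-perihelion v_p = √[μ(2/r₁ − 1/a_t)] = 56160 m/s.
Δv₁ = v_p − v_c1 = 15340 m/s.
At r₂: circular v_c2 = √(μ/r₂) = 9708 m/s; transfer-aphelion v_a = √[μ(2/r₂ − 1/a_t)] = 3177 m/s.
Δv₂ = v_c2 − v_a = 6531 m/s.
Total Δv = Δv₁ + Δv₂ = 21870 m/s = 21.87 km/s.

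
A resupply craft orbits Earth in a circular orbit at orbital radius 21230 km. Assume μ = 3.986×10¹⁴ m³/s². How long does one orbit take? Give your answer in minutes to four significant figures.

r = 21230 km = 2.123×10⁷ m.
Kepler's third law: T = 2π√(r³/μ) = 2π√((2.123×10⁷)³ / 3.986×10¹⁴).
r³/μ = 2.401×10⁷ s², so T = 2π × 4.900×10³ = 3.078×10⁴ s.
Converting: 3.078×10⁴ s ÷ 60.00 = 513.1 minutes.

T ≈ 513.1 minutes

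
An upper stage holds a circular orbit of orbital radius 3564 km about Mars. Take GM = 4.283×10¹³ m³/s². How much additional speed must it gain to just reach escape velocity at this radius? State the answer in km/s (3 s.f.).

Δv ≈ 1.44 km/s

r = 3564 km = 3.564×10⁶ m.
Circular speed v_c = √(μ/r) = 3467 m/s.
Escape speed v_esc = √(2μ/r) = √2 × v_c = 4903 m/s.
Δv = v_esc − v_c = 1436 m/s = 1.436 km/s.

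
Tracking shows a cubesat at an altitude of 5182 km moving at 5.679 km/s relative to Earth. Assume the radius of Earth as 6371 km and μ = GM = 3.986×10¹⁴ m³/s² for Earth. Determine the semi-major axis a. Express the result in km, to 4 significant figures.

a ≈ 10850 km

r = 6371 + 5182 = 11553 km = 1.155×10⁷ m.
Vis-viva rearranged: 1/a = 2/r − v²/μ = 1.731×10⁻⁷ − 8.091×10⁻⁸ = 9.220×10⁻⁸ m⁻¹.
a = 1.085×10⁷ m = 10845 km.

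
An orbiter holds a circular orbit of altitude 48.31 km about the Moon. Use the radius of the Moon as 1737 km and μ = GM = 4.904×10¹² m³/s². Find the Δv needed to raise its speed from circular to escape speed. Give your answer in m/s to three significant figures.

Δv ≈ 687 m/s

r = 1737 + 48.31 = 1785.3 km = 1.7853×10⁶ m.
Circular speed v_c = √(μ/r) = 1657 m/s.
Escape speed v_esc = √(2μ/r) = √2 × v_c = 2344 m/s.
Δv = v_esc − v_c = 686.5 m/s.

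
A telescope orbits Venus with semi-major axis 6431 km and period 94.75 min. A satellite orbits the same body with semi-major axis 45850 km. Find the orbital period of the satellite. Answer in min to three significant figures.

T₂ ≈ 1800 min

Kepler's third law: T² ∝ a³, so T₂ = T₁ (a₂/a₁)^(3/2).
a₂/a₁ = 7.130, (a₂/a₁)^(3/2) = 19.04.
T₂ = 94.75 × 19.04 = 1804 min.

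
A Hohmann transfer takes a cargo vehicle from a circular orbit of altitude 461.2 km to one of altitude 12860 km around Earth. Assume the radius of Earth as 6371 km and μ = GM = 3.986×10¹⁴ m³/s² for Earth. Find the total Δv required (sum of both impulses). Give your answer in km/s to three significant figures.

r₁ = 6371 + 461.2 = 6832.2 km = 6.8322×10⁶ m.
r₂ = 6371 + 12860 = 19231 km = 1.9231×10⁷ m.
Transfer ellipse a_t = (r₁ + r₂)/2 = 1.303×10⁷ m.
At r₁: circular v_c1 = √(μ/r₁) = 7638 m/s; transfer-perigee v_p = √[μ(2/r₁ − 1/a_t)] = 9279 m/s.
Δv₁ = v_p − v_c1 = 1641 m/s.
At r₂: circular v_c2 = √(μ/r₂) = 4553 m/s; transfer-apogee v_a = √[μ(2/r₂ − 1/a_t)] = 3296 m/s.
Δv₂ = v_c2 − v_a = 1256 m/s.
Total Δv = Δv₁ + Δv₂ = 2897 m/s = 2.897 km/s.

Δv_total ≈ 2.90 km/s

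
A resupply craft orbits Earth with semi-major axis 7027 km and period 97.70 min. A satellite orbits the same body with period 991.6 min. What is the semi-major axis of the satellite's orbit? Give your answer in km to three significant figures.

Kepler's third law: a³ ∝ T², so a₂ = a₁ (T₂/T₁)^(2/3).
T₂/T₁ = 10.15, (T₂/T₁)^(2/3) = 4.688.
a₂ = 7027 × 4.688 = 32940 km.

a₂ ≈ 32900 km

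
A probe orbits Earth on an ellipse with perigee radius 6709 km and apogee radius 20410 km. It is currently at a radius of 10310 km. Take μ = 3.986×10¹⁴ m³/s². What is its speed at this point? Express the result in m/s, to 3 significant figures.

Semi-major axis a = (r_p + r_a)/2 = 13560 km = 1.356×10⁷ m.
Vis-viva: v² = μ(2/r − 1/a) = 3.986×10¹⁴ × (1.940×10⁻⁷ − 7.375×10⁻⁸) = 4.793×10⁷ m²/s².
v = 6923 m/s.

v ≈ 6920 m/s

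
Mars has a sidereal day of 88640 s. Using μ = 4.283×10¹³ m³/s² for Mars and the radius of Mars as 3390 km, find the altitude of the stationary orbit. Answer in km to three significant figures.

A synchronous orbit has period T, so by Kepler's third law a = (μT²/4π²)^(1/3).
μT²/4π² = 4.283×10¹³ × (8.864×10⁴)² / 39.48 = 8.524×10²¹ m³.
a = 2.043×10⁷ m = 20428 km.
Altitude h = a − R = 20428 − 3390 = 17038 km.

h_sync ≈ 17000 km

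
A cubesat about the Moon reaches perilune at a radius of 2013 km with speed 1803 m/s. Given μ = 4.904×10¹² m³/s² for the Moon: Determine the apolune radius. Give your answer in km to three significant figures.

apolune radius ≈ 4040 km

r_p = 2.013×10⁶ m.
Specific energy ε = v²/2 − μ/r = -8.108×10⁵ J/kg, so a = −μ/(2ε) = 3.024×10⁶ m.
The apsides satisfy r_p + r_a = 2a, so the apolune radius is 2a − r_p = 4.036×10⁶ m = 4035.6 km.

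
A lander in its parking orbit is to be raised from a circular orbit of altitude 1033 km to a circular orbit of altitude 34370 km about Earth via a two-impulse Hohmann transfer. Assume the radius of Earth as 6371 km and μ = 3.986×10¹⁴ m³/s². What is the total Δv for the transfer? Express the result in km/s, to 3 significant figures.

Δv_total ≈ 3.60 km/s

r₁ = 6371 + 1033 = 7404.0 km = 7.4040×10⁶ m.
r₂ = 6371 + 34370 = 40741 km = 4.0741×10⁷ m.
Transfer ellipse a_t = (r₁ + r₂)/2 = 2.407×10⁷ m.
At r₁: circular v_c1 = √(μ/r₁) = 7337 m/s; transfer-perigee v_p = √[μ(2/r₁ − 1/a_t)] = 9545 m/s.
Δv₁ = v_p − v_c1 = 2208 m/s.
At r₂: circular v_c2 = √(μ/r₂) = 3128 m/s; transfer-apogee v_a = √[μ(2/r₂ − 1/a_t)] = 1735 m/s.
Δv₂ = v_c2 − v_a = 1393 m/s.
Total Δv = Δv₁ + Δv₂ = 3601 m/s = 3.601 km/s.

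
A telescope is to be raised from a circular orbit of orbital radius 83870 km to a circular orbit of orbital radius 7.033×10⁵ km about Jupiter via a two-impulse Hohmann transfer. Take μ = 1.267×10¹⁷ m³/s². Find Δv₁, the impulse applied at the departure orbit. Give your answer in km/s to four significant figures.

r₁ = 83870 km = 8.387×10⁷ m.
r₂ = 7.033×10⁵ km = 7.033×10⁸ m.
Transfer ellipse a_t = (r₁ + r₂)/2 = 3.936×10⁸ m.
At r₁: circular v_c1 = √(μ/r₁) = 38870 m/s; transfer-perijove v_p = √[μ(2/r₁ − 1/a_t)] = 51960 m/s.
Δv₁ = v_p − v_c1 = 13090 m/s.
= 13.09 km/s.

Δv ≈ 13.09 km/s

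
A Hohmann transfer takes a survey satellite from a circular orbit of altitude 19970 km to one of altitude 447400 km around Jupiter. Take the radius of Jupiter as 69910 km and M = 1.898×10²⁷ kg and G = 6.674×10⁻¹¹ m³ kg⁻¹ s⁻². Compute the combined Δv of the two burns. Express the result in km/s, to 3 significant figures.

μ = GM = 6.674×10⁻¹¹ × 1.898×10²⁷ = 1.267×10¹⁷ m³/s².
r₁ = 69910 + 19970 = 89880 km = 8.9880×10⁷ m.
r₂ = 69910 + 447400 = 517310 km = 5.1731×10⁸ m.
Transfer ellipse a_t = (r₁ + r₂)/2 = 3.036×10⁸ m.
At r₁: circular v_c1 = √(μ/r₁) = 37540 m/s; transfer-perijove v_p = √[μ(2/r₁ − 1/a_t)] = 49000 m/s.
Δv₁ = v_p − v_c1 = 11460 m/s.
At r₂: circular v_c2 = √(μ/r₂) = 15650 m/s; transfer-apojove v_a = √[μ(2/r₂ − 1/a_t)] = 8514 m/s.
Δv₂ = v_c2 − v_a = 7134 m/s.
Total Δv = Δv₁ + Δv₂ = 18600 m/s = 18.60 km/s.

Δv_total ≈ 18.6 km/s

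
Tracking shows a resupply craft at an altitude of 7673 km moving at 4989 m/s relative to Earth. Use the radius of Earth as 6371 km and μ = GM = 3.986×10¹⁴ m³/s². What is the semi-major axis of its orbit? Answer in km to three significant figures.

a ≈ 12500 km

r = 6371 + 7673 = 14044 km = 1.404×10⁷ m.
Specific orbital energy ε = v²/2 − μ/r = (4989)²/2 − 3.986×10¹⁴/1.404×10⁷ = -1.594×10⁷ J/kg.
Since ε = −μ/(2a), a = −μ/(2ε) = 1.251×10⁷ m = 12505 km.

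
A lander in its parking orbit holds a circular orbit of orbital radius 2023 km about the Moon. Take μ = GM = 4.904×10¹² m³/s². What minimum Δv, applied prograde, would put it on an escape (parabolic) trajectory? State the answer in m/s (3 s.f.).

Δv ≈ 645 m/s

r = 2023 km = 2.023×10⁶ m.
Circular speed v_c = √(μ/r) = 1557 m/s.
Escape speed v_esc = √(2μ/r) = √2 × v_c = 2202 m/s.
Δv = v_esc − v_c = 644.9 m/s.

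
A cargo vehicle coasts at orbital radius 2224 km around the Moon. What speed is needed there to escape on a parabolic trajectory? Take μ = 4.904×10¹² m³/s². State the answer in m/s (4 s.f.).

v_esc ≈ 2100 m/s

r = 2224 km = 2.224×10⁶ m.
Escape speed v_esc = √(2μ/r) = √(2 × 4.904×10¹² / 2.224×10⁶) = √(4.410×10⁶) = 2100 m/s.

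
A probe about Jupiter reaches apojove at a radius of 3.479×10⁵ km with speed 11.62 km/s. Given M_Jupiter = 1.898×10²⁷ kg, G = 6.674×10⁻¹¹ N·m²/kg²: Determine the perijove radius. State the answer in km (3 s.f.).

μ = GM = 6.674×10⁻¹¹ × 1.898×10²⁷ = 1.267×10¹⁷ m³/s².
r_a = 3.479×10⁸ m.
Specific energy ε = v²/2 − μ/r = -2.966×10⁸ J/kg, so a = −μ/(2ε) = 2.135×10⁸ m.
The apsides satisfy r_p + r_a = 2a, so the perijove radius is 2a − r_a = 7.919×10⁷ m = 79191 km.

perijove radius ≈ 79200 km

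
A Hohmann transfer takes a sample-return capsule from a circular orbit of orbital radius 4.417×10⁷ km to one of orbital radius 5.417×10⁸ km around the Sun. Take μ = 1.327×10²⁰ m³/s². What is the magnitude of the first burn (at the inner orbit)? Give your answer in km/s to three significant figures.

Δv ≈ 19.7 km/s

r₁ = 4.417×10⁷ km = 4.417×10¹⁰ m.
r₂ = 5.417×10⁸ km = 5.417×10¹¹ m.
Transfer ellipse a_t = (r₁ + r₂)/2 = 2.929×10¹¹ m.
At r₁: circular v_c1 = √(μ/r₁) = 54810 m/s; transfer-perihelion v_p = √[μ(2/r₁ − 1/a_t)] = 74540 m/s.
Δv₁ = v_p − v_c1 = 19720 m/s.
= 19.72 km/s.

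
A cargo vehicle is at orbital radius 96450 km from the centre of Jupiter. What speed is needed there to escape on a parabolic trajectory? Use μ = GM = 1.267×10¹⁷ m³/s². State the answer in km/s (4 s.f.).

r = 96450 km = 9.645×10⁷ m.
Escape speed v_esc = √(2μ/r) = √(2 × 1.267×10¹⁷ / 9.645×10⁷) = √(2.627×10⁹) = 51260 m/s.
= 51.26 km/s.

v_esc ≈ 51.26 km/s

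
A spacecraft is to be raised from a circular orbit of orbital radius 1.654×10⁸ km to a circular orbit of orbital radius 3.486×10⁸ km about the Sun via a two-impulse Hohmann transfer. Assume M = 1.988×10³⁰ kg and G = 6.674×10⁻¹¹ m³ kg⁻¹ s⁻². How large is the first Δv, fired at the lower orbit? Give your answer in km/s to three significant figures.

Δv ≈ 4.66 km/s

μ = GM = 6.674×10⁻¹¹ × 1.988×10³⁰ = 1.327×10²⁰ m³/s².
r₁ = 1.654×10⁸ km = 1.654×10¹¹ m.
r₂ = 3.486×10⁸ km = 3.486×10¹¹ m.
Transfer ellipse a_t = (r₁ + r₂)/2 = 2.570×10¹¹ m.
At r₁: circular v_c1 = √(μ/r₁) = 28320 m/s; transfer-perihelion v_p = √[μ(2/r₁ − 1/a_t)] = 32990 m/s.
Δv₁ = v_p − v_c1 = 4663 m/s.
= 4.663 km/s.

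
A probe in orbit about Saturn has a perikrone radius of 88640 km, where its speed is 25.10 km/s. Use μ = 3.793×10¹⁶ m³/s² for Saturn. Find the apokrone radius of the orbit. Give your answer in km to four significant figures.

apokrone radius ≈ 2.473×10⁵ km

r_p = 8.864×10⁷ m.
Specific energy ε = v²/2 − μ/r = -1.129×10⁸ J/kg, so a = −μ/(2ε) = 1.680×10⁸ m.
The apsides satisfy r_p + r_a = 2a, so the apokrone radius is 2a − r_p = 2.473×10⁸ m = 2.4730×10⁵ km.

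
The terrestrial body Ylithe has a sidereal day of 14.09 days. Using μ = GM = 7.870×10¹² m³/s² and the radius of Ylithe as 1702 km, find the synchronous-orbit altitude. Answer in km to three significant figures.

h_sync ≈ 64900 km

T = 14.09 days = 1.217×10⁶ s.
A synchronous orbit has period T, so by Kepler's third law a = (μT²/4π²)^(1/3).
μT²/4π² = 7.870×10¹² × (1.217×10⁶)² / 39.48 = 2.954×10²³ m³.
a = 6.660×10⁷ m = 66602 km.
Altitude h = a − R = 66602 − 1702 = 64900 km.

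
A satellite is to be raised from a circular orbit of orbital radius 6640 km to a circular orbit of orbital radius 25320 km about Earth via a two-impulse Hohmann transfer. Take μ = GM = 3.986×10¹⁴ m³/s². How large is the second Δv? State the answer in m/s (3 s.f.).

Δv ≈ 1410 m/s

r₁ = 6640 km = 6.640×10⁶ m.
r₂ = 25320 km = 2.532×10⁷ m.
Transfer ellipse a_t = (r₁ + r₂)/2 = 1.598×10⁷ m.
At r₁: circular v_c1 = √(μ/r₁) = 7748 m/s; transfer-perigee v_p = √[μ(2/r₁ − 1/a_t)] = 9753 m/s.
At r₂: circular v_c2 = √(μ/r₂) = 3968 m/s; transfer-apogee v_a = √[μ(2/r₂ − 1/a_t)] = 2558 m/s.
Δv₂ = v_c2 − v_a = 1410 m/s.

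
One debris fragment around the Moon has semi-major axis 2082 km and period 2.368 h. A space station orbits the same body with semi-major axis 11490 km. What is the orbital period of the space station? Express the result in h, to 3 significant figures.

Kepler's third law: T² ∝ a³, so T₂ = T₁ (a₂/a₁)^(3/2).
a₂/a₁ = 5.519, (a₂/a₁)^(3/2) = 12.96.
T₂ = 2.368 × 12.96 = 30.70 h.

T₂ ≈ 30.7 h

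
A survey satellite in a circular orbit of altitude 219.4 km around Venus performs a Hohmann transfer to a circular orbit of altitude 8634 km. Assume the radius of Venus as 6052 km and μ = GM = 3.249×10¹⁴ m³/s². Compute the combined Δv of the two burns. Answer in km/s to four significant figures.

Δv_total ≈ 2.388 km/s

r₁ = 6052 + 219.4 = 6271.4 km = 6.2714×10⁶ m.
r₂ = 6052 + 8634 = 14686 km = 1.4686×10⁷ m.
Transfer ellipse a_t = (r₁ + r₂)/2 = 1.048×10⁷ m.
At r₁: circular v_c1 = √(μ/r₁) = 7198 m/s; transfer-periapsis v_p = √[μ(2/r₁ − 1/a_t)] = 8521 m/s.
Δv₁ = v_p − v_c1 = 1323 m/s.
At r₂: circular v_c2 = √(μ/r₂) = 4704 m/s; transfer-apoapsis v_a = √[μ(2/r₂ − 1/a_t)] = 3639 m/s.
Δv₂ = v_c2 − v_a = 1065 m/s.
Total Δv = Δv₁ + Δv₂ = 2388 m/s = 2.388 km/s.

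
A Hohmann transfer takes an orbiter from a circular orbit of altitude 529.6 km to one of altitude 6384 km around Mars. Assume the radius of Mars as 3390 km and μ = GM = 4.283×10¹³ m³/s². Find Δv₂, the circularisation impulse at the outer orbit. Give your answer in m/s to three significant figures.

Δv ≈ 509 m/s

r₁ = 3390 + 529.6 = 3919.6 km = 3.9196×10⁶ m.
r₂ = 3390 + 6384 = 9774.0 km = 9.7740×10⁶ m.
Transfer ellipse a_t = (r₁ + r₂)/2 = 6.847×10⁶ m.
At r₁: circular v_c1 = √(μ/r₁) = 3306 m/s; transfer-periapsis v_p = √[μ(2/r₁ − 1/a_t)] = 3950 m/s.
At r₂: circular v_c2 = √(μ/r₂) = 2093 m/s; transfer-apoapsis v_a = √[μ(2/r₂ − 1/a_t)] = 1584 m/s.
Δv₂ = v_c2 − v_a = 509.5 m/s.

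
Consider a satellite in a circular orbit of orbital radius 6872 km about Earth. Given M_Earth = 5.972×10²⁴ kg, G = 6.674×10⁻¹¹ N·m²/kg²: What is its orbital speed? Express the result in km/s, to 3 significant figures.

μ = GM = 6.674×10⁻¹¹ × 5.972×10²⁴ = 3.986×10¹⁴ m³/s².
r = 6872 km = 6.872×10⁶ m.
For a circular orbit v = √(μ/r) = √(3.986×10¹⁴ / 6.872×10⁶) = √(5.800×10⁷) = 7616 m/s.
That is 7.616 km/s.

v ≈ 7.62 km/s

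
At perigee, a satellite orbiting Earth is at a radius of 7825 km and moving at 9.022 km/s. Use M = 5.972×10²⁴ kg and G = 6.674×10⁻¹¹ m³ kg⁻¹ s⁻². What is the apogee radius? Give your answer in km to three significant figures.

μ = GM = 6.674×10⁻¹¹ × 5.972×10²⁴ = 3.986×10¹⁴ m³/s².
r_p = 7.825×10⁶ m.
Specific energy ε = v²/2 − μ/r = -1.024×10⁷ J/kg, so a = −μ/(2ε) = 1.947×10⁷ m.
The apsides satisfy r_p + r_a = 2a, so the apogee radius is 2a − r_p = 3.111×10⁷ m = 31108 km.

apogee radius ≈ 31100 km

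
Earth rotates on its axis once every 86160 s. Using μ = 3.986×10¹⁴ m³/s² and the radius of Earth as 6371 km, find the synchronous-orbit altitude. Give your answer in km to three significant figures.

h_sync ≈ 35800 km

A synchronous orbit has period T, so by Kepler's third law a = (μT²/4π²)^(1/3).
μT²/4π² = 3.986×10¹⁴ × (8.616×10⁴)² / 39.48 = 7.495×10²² m³.
a = 4.216×10⁷ m = 42163 km.
Altitude h = a − R = 42163 − 6371 = 35792 km.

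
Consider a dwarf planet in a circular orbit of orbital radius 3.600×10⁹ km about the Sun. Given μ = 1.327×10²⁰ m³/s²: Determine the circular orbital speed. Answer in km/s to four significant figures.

r = 3.600×10⁹ km = 3.600×10¹² m.
For a circular orbit v = √(μ/r) = √(1.327×10²⁰ / 3.600×10¹²) = √(3.686×10⁷) = 6071 m/s.
That is 6.071 km/s.

v ≈ 6.071 km/s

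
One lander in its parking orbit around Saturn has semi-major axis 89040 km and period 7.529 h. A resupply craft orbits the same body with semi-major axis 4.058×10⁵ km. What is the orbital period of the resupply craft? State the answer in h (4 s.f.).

T₂ ≈ 73.25 h

Kepler's third law: T² ∝ a³, so T₂ = T₁ (a₂/a₁)^(3/2).
a₂/a₁ = 4.558, (a₂/a₁)^(3/2) = 9.729.
T₂ = 7.529 × 9.729 = 73.25 h.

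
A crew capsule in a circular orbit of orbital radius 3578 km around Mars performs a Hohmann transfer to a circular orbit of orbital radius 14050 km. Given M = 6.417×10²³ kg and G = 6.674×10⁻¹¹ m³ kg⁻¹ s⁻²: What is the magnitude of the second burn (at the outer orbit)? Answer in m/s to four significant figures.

Δv ≈ 633.5 m/s

μ = GM = 6.674×10⁻¹¹ × 6.417×10²³ = 4.283×10¹³ m³/s².
r₁ = 3578 km = 3.578×10⁶ m.
r₂ = 14050 km = 1.405×10⁷ m.
Transfer ellipse a_t = (r₁ + r₂)/2 = 8.814×10⁶ m.
At r₁: circular v_c1 = √(μ/r₁) = 3460 m/s; transfer-periapsis v_p = √[μ(2/r₁ − 1/a_t)] = 4368 m/s.
At r₂: circular v_c2 = √(μ/r₂) = 1746 m/s; transfer-apoapsis v_a = √[μ(2/r₂ − 1/a_t)] = 1112 m/s.
Δv₂ = v_c2 − v_a = 633.5 m/s.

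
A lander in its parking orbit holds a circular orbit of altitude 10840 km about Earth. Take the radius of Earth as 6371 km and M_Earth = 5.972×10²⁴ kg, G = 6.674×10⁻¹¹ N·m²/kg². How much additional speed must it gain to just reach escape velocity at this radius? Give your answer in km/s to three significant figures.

μ = GM = 6.674×10⁻¹¹ × 5.972×10²⁴ = 3.986×10¹⁴ m³/s².
r = 6371 + 10840 = 17211 km = 1.7211×10⁷ m.
Circular speed v_c = √(μ/r) = 4812 m/s.
Escape speed v_esc = √(2μ/r) = √2 × v_c = 6806 m/s.
Δv = v_esc − v_c = 1993 m/s = 1.993 km/s.

Δv ≈ 1.99 km/s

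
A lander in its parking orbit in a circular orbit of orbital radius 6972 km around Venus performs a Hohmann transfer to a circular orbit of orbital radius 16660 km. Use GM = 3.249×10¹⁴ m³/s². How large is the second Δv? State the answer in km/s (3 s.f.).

Δv ≈ 1.02 km/s

r₁ = 6972 km = 6.972×10⁶ m.
r₂ = 16660 km = 1.666×10⁷ m.
Transfer ellipse a_t = (r₁ + r₂)/2 = 1.182×10⁷ m.
At r₁: circular v_c1 = √(μ/r₁) = 6826 m/s; transfer-periapsis v_p = √[μ(2/r₁ − 1/a_t)] = 8106 m/s.
At r₂: circular v_c2 = √(μ/r₂) = 4416 m/s; transfer-apoapsis v_a = √[μ(2/r₂ − 1/a_t)] = 3392 m/s.
Δv₂ = v_c2 − v_a = 1024 m/s.
= 1.024 km/s.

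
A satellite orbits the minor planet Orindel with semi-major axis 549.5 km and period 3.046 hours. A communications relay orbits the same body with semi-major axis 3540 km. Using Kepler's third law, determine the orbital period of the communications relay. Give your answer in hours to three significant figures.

Kepler's third law: T² ∝ a³, so T₂ = T₁ (a₂/a₁)^(3/2).
a₂/a₁ = 6.442, (a₂/a₁)^(3/2) = 16.35.
T₂ = 3.046 × 16.35 = 49.81 hours.

T₂ ≈ 49.8 hours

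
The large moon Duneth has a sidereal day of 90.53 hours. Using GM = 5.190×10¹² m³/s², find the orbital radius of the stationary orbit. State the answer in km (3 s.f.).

r_sync ≈ 24100 km

T = 90.53 hours = 3.259×10⁵ s.
A synchronous orbit has period T, so by Kepler's third law a = (μT²/4π²)^(1/3).
μT²/4π² = 5.190×10¹² × (3.259×10⁵)² / 39.48 = 1.396×10²² m³.
a = 2.408×10⁷ m = 24081 km.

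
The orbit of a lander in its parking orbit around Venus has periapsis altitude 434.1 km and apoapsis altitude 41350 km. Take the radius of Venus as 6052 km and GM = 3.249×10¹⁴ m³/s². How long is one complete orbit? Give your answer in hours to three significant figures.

r_p = 6052 + 434.1 = 6486.1 km = 6.4861×10⁶ m.
r_a = 6052 + 41350 = 47402 km = 4.7402×10⁷ m.
Semi-major axis a = (r_p + r_a)/2 = (6486.1 + 47402)/2 = 26944 km = 2.694×10⁷ m.
By Kepler's third law T = 2π√(a³/μ) = 2π × 7.759×10³ = 4.875×10⁴ s.
= 13.54 hours.

T ≈ 13.5 hours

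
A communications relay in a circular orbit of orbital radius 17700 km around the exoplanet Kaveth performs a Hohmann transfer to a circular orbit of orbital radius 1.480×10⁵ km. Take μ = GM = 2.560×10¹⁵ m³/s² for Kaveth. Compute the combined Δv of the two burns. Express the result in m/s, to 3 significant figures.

Δv_total ≈ 6280 m/s

r₁ = 17700 km = 1.770×10⁷ m.
r₂ = 1.480×10⁵ km = 1.480×10⁸ m.
Transfer ellipse a_t = (r₁ + r₂)/2 = 8.285×10⁷ m.
At r₁: circular v_c1 = √(μ/r₁) = 12030 m/s; transfer-periapsis v_p = √[μ(2/r₁ − 1/a_t)] = 16070 m/s.
Δv₁ = v_p − v_c1 = 4047 m/s.
At r₂: circular v_c2 = √(μ/r₂) = 4159 m/s; transfer-apoapsis v_a = √[μ(2/r₂ − 1/a_t)] = 1922 m/s.
Δv₂ = v_c2 − v_a = 2237 m/s.
Total Δv = Δv₁ + Δv₂ = 6284 m/s.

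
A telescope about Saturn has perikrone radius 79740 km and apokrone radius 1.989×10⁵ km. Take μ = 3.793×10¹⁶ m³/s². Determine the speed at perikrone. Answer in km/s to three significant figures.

Semi-major axis a = (r_p + r_a)/2 = 1.3932×10⁵ km = 1.393×10⁸ m.
Vis-viva: v² = μ(2/r − 1/a) = 3.793×10¹⁶ × (2.508×10⁻⁸ − 7.178×10⁻⁹) = 6.791×10⁸ m²/s².
v = 26060 m/s = 26.06 km/s.

v ≈ 26.1 km/s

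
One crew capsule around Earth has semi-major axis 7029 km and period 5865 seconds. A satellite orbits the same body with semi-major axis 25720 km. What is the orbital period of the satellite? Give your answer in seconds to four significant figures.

Kepler's third law: T² ∝ a³, so T₂ = T₁ (a₂/a₁)^(3/2).
a₂/a₁ = 3.659, (a₂/a₁)^(3/2) = 6.999.
T₂ = 5865 × 6.999 = 41050 seconds.

T₂ ≈ 41050 seconds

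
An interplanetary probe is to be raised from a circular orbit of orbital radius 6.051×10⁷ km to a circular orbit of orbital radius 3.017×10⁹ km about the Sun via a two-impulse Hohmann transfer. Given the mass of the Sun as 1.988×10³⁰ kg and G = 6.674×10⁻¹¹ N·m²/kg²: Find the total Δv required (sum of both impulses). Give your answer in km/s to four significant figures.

μ = GM = 6.674×10⁻¹¹ × 1.988×10³⁰ = 1.327×10²⁰ m³/s².
r₁ = 6.051×10⁷ km = 6.051×10¹⁰ m.
r₂ = 3.017×10⁹ km = 3.017×10¹² m.
Transfer ellipse a_t = (r₁ + r₂)/2 = 1.539×10¹² m.
At r₁: circular v_c1 = √(μ/r₁) = 46830 m/s; transfer-perihelion v_p = √[μ(2/r₁ − 1/a_t)] = 65570 m/s.
Δv₁ = v_p − v_c1 = 18740 m/s.
At r₂: circular v_c2 = √(μ/r₂) = 6632 m/s; transfer-aphelion v_a = √[μ(2/r₂ − 1/a_t)] = 1315 m/s.
Δv₂ = v_c2 − v_a = 5316 m/s.
Total Δv = Δv₁ + Δv₂ = 24060 m/s = 24.06 km/s.

Δv_total ≈ 24.06 km/s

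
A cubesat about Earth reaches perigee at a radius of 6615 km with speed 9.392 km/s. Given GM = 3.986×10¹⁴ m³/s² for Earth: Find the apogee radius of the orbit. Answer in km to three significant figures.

apogee radius ≈ 18100 km

r_p = 6.615×10⁶ m.
Specific energy ε = v²/2 − μ/r = -1.615×10⁷ J/kg, so a = −μ/(2ε) = 1.234×10⁷ m.
The apsides satisfy r_p + r_a = 2a, so the apogee radius is 2a − r_p = 1.806×10⁷ m = 18063 km.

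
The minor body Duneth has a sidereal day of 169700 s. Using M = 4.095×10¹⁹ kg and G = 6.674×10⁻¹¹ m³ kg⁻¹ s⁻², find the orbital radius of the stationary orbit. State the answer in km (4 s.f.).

r_sync ≈ 1259 km

μ = GM = 6.674×10⁻¹¹ × 4.095×10¹⁹ = 2.733×10⁹ m³/s².
A synchronous orbit has period T, so by Kepler's third law a = (μT²/4π²)^(1/3).
μT²/4π² = 2.733×10⁹ × (1.697×10⁵)² / 39.48 = 1.994×10¹⁸ m³.
a = 1.259×10⁶ m = 1258.6 km.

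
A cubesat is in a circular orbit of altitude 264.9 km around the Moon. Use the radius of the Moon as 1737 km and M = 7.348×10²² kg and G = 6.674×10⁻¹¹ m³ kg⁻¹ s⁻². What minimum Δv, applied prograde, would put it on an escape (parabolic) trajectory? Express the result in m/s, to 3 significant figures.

Δv ≈ 648 m/s

μ = GM = 6.674×10⁻¹¹ × 7.348×10²² = 4.904×10¹² m³/s².
r = 1737 + 264.9 = 2001.9 km = 2.0019×10⁶ m.
Circular speed v_c = √(μ/r) = 1565 m/s.
Escape speed v_esc = √(2μ/r) = √2 × v_c = 2213 m/s.
Δv = v_esc − v_c = 648.3 m/s.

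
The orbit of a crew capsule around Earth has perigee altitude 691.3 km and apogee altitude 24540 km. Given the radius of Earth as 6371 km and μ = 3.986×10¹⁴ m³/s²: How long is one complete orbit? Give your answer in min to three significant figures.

r_p = 6371 + 691.3 = 7062.3 km = 7.0623×10⁶ m.
r_a = 6371 + 24540 = 30911 km = 3.0911×10⁷ m.
Semi-major axis a = (r_p + r_a)/2 = (7062.3 + 30911)/2 = 18987 km = 1.899×10⁷ m.
By Kepler's third law T = 2π√(a³/μ) = 2π × 4.144×10³ = 2.604×10⁴ s.
= 433.9 min.

T ≈ 434 min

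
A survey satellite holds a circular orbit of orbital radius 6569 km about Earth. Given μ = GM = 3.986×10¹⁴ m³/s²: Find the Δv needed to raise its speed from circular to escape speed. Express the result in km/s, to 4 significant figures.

r = 6569 km = 6.569×10⁶ m.
Circular speed v_c = √(μ/r) = 7790 m/s.
Escape speed v_esc = √(2μ/r) = √2 × v_c = 11020 m/s.
Δv = v_esc − v_c = 3227 m/s = 3.227 km/s.

Δv ≈ 3.227 km/s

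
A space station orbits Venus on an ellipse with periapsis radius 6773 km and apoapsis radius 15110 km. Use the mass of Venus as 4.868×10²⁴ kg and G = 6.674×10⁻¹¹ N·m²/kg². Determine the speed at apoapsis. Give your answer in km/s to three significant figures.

v ≈ 3.65 km/s

μ = GM = 6.674×10⁻¹¹ × 4.868×10²⁴ = 3.249×10¹⁴ m³/s².
Semi-major axis a = (r_p + r_a)/2 = 10942 km = 1.094×10⁷ m.
Vis-viva: v² = μ(2/r − 1/a) = 3.249×10¹⁴ × (1.324×10⁻⁷ − 9.140×10⁻⁸) = 1.331×10⁷ m²/s².
v = 3648 m/s = 3.648 km/s.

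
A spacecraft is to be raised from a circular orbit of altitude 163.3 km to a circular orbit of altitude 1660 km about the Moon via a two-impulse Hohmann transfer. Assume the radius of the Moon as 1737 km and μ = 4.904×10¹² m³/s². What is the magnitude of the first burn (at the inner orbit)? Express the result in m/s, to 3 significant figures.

Δv ≈ 213 m/s

r₁ = 1737 + 163.3 = 1900.3 km = 1.9003×10⁶ m.
r₂ = 1737 + 1660 = 3397.0 km = 3.3970×10⁶ m.
Transfer ellipse a_t = (r₁ + r₂)/2 = 2.649×10⁶ m.
At r₁: circular v_c1 = √(μ/r₁) = 1606 m/s; transfer-perilune v_p = √[μ(2/r₁ − 1/a_t)] = 1819 m/s.
Δv₁ = v_p − v_c1 = 212.8 m/s.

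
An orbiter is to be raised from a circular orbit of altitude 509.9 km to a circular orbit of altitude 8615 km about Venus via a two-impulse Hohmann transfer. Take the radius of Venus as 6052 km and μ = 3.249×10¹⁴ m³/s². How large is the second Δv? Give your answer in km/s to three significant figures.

Δv ≈ 1.01 km/s

r₁ = 6052 + 509.9 = 6561.9 km = 6.5619×10⁶ m.
r₂ = 6052 + 8615 = 14667 km = 1.4667×10⁷ m.
Transfer ellipse a_t = (r₁ + r₂)/2 = 1.061×10⁷ m.
At r₁: circular v_c1 = √(μ/r₁) = 7037 m/s; transfer-periapsis v_p = √[μ(2/r₁ − 1/a_t)] = 8271 m/s.
At r₂: circular v_c2 = √(μ/r₂) = 4707 m/s; transfer-apoapsis v_a = √[μ(2/r₂ − 1/a_t)] = 3701 m/s.
Δv₂ = v_c2 − v_a = 1006 m/s.
= 1.006 km/s.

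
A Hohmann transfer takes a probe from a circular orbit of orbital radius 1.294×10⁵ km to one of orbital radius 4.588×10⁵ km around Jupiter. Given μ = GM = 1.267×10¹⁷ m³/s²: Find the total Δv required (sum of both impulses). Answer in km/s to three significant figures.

Δv_total ≈ 13.4 km/s

r₁ = 1.294×10⁵ km = 1.294×10⁸ m.
r₂ = 4.588×10⁵ km = 4.588×10⁸ m.
Transfer ellipse a_t = (r₁ + r₂)/2 = 2.941×10⁸ m.
At r₁: circular v_c1 = √(μ/r₁) = 31290 m/s; transfer-perijove v_p = √[μ(2/r₁ − 1/a_t)] = 39080 m/s.
Δv₁ = v_p − v_c1 = 7792 m/s.
At r₂: circular v_c2 = √(μ/r₂) = 16620 m/s; transfer-apojove v_a = √[μ(2/r₂ − 1/a_t)] = 11020 m/s.
Δv₂ = v_c2 − v_a = 5595 m/s.
Total Δv = Δv₁ + Δv₂ = 13390 m/s = 13.39 km/s.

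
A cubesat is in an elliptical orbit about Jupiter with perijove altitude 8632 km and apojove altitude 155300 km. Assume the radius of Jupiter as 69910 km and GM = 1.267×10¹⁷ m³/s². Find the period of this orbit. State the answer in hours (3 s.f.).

T ≈ 9.18 hours

r_p = 69910 + 8632 = 78542 km = 7.8542×10⁷ m.
r_a = 69910 + 155300 = 225210 km = 2.2521×10⁸ m.
Semi-major axis a = (r_p + r_a)/2 = (78542 + 2.2521×10⁵)/2 = 1.5188×10⁵ km = 1.519×10⁸ m.
By Kepler's third law T = 2π√(a³/μ) = 2π × 5.258×10³ = 3.304×10⁴ s.
= 9.177 hours.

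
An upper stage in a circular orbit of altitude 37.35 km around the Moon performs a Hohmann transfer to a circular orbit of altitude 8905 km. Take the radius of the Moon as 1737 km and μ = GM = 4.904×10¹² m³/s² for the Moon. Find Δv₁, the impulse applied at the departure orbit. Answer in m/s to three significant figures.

Δv ≈ 514 m/s

r₁ = 1737 + 37.35 = 1774.3 km = 1.7744×10⁶ m.
r₂ = 1737 + 8905 = 10642 km = 1.0642×10⁷ m.
Transfer ellipse a_t = (r₁ + r₂)/2 = 6.208×10⁶ m.
At r₁: circular v_c1 = √(μ/r₁) = 1662 m/s; transfer-perilune v_p = √[μ(2/r₁ − 1/a_t)] = 2177 m/s.
Δv₁ = v_p − v_c1 = 514.2 m/s.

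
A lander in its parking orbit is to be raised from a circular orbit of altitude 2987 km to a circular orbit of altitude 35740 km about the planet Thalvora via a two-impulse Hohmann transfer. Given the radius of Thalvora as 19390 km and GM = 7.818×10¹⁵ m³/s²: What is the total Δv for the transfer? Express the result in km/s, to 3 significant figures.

Δv_total ≈ 6.46 km/s

r₁ = 19390 + 2987 = 22377 km = 2.2377×10⁷ m.
r₂ = 19390 + 35740 = 55130 km = 5.5130×10⁷ m.
Transfer ellipse a_t = (r₁ + r₂)/2 = 3.875×10⁷ m.
At r₁: circular v_c1 = √(μ/r₁) = 18690 m/s; transfer-periapsis v_p = √[μ(2/r₁ − 1/a_t)] = 22290 m/s.
Δv₁ = v_p − v_c1 = 3602 m/s.
At r₂: circular v_c2 = √(μ/r₂) = 11910 m/s; transfer-apoapsis v_a = √[μ(2/r₂ − 1/a_t)] = 9049 m/s.
Δv₂ = v_c2 − v_a = 2859 m/s.
Total Δv = Δv₁ + Δv₂ = 6462 m/s = 6.462 km/s.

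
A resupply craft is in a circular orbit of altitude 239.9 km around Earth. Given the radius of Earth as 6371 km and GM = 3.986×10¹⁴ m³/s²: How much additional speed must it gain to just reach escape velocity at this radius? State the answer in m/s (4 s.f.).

r = 6371 + 239.9 = 6610.9 km = 6.6109×10⁶ m.
Circular speed v_c = √(μ/r) = 7765 m/s.
Escape speed v_esc = √(2μ/r) = √2 × v_c = 10980 m/s.
Δv = v_esc − v_c = 3216 m/s.

Δv ≈ 3216 m/s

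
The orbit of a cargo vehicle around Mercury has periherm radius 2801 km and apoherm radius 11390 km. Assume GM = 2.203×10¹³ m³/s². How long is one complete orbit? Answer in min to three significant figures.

Semi-major axis a = (r_p + r_a)/2 = (2801.0 + 11390)/2 = 7095.5 km = 7.096×10⁶ m.
By Kepler's third law T = 2π√(a³/μ) = 2π × 4.027×10³ = 2.530×10⁴ s.
= 421.7 min.

T ≈ 422 min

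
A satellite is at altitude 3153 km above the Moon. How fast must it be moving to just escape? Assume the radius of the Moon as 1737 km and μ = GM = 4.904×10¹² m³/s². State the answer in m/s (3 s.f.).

v_esc ≈ 1420 m/s

r = 1737 + 3153 = 4890.0 km = 4.8900×10⁶ m.
Escape speed v_esc = √(2μ/r) = √(2 × 4.904×10¹² / 4.890×10⁶) = √(2.006×10⁶) = 1416 m/s.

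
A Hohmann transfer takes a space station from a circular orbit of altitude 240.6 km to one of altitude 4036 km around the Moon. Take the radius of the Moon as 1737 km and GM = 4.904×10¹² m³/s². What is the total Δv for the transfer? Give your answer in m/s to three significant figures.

Δv_total ≈ 611 m/s

r₁ = 1737 + 240.6 = 1977.6 km = 1.9776×10⁶ m.
r₂ = 1737 + 4036 = 5773.0 km = 5.7730×10⁶ m.
Transfer ellipse a_t = (r₁ + r₂)/2 = 3.875×10⁶ m.
At r₁: circular v_c1 = √(μ/r₁) = 1575 m/s; transfer-perilune v_p = √[μ(2/r₁ − 1/a_t)] = 1922 m/s.
Δv₁ = v_p − v_c1 = 347.3 m/s.
At r₂: circular v_c2 = √(μ/r₂) = 921.7 m/s; transfer-apolune v_a = √[μ(2/r₂ − 1/a_t)] = 658.4 m/s.
Δv₂ = v_c2 − v_a = 263.3 m/s.
Total Δv = Δv₁ + Δv₂ = 610.5 m/s.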